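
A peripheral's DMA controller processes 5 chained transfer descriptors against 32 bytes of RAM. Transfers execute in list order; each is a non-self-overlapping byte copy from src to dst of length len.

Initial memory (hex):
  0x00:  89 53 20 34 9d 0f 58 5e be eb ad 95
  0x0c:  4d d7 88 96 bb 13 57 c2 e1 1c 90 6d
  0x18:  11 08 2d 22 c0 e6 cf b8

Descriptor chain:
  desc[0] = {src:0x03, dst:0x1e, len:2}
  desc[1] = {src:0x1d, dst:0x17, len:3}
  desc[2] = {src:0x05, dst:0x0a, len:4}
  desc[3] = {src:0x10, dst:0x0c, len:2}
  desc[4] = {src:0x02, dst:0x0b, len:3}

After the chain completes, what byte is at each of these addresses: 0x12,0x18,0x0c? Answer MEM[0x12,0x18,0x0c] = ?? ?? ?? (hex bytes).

MEM[0x12,0x18,0x0c] = 57 34 34

D0: mem[0x1e..0x1f] <- [34 9d]
D1: mem[0x17..0x19] <- [e6 34 9d]
D2: mem[0x0a..0x0d] <- [0f 58 5e be]
D3: mem[0x0c..0x0d] <- [bb 13]
D4: mem[0x0b..0x0d] <- [20 34 9d]
query mem[0x12]=0x57, mem[0x18]=0x34, mem[0x0c]=0x34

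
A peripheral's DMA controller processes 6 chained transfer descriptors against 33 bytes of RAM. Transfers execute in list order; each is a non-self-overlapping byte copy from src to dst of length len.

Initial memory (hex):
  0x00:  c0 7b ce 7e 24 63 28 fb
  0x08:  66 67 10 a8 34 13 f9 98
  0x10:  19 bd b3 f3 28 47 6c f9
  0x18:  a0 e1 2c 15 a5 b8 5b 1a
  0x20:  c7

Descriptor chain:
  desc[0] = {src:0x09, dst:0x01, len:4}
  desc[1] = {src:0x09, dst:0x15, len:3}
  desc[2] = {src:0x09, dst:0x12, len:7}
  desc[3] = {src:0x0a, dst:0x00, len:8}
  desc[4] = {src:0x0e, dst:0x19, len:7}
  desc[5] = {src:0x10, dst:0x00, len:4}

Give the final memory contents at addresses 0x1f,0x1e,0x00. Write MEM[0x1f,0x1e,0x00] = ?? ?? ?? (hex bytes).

D0: mem[0x01..0x04] <- [67 10 a8 34]
D1: mem[0x15..0x17] <- [67 10 a8]
D2: mem[0x12..0x18] <- [67 10 a8 34 13 f9 98]
D3: mem[0x00..0x07] <- [10 a8 34 13 f9 98 19 bd]
D4: mem[0x19..0x1f] <- [f9 98 19 bd 67 10 a8]
D5: mem[0x00..0x03] <- [19 bd 67 10]
query mem[0x1f]=0xa8, mem[0x1e]=0x10, mem[0x00]=0x19

MEM[0x1f,0x1e,0x00] = a8 10 19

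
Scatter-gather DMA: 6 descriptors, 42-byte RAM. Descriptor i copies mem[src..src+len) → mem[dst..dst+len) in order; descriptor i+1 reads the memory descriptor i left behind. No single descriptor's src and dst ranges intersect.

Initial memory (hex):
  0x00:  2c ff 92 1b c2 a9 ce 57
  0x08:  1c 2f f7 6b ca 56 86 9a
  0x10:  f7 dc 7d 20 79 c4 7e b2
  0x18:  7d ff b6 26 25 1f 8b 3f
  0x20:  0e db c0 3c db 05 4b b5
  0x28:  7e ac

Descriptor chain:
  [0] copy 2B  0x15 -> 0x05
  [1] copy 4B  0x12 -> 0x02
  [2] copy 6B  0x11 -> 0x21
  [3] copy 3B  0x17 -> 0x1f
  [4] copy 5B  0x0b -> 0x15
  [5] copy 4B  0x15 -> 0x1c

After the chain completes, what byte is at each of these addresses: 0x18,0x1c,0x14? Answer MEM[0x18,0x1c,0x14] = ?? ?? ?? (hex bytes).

MEM[0x18,0x1c,0x14] = 86 6b 79

D0: mem[0x05..0x06] <- [c4 7e]
D1: mem[0x02..0x05] <- [7d 20 79 c4]
D2: mem[0x21..0x26] <- [dc 7d 20 79 c4 7e]
D3: mem[0x1f..0x21] <- [b2 7d ff]
D4: mem[0x15..0x19] <- [6b ca 56 86 9a]
D5: mem[0x1c..0x1f] <- [6b ca 56 86]
query mem[0x18]=0x86, mem[0x1c]=0x6b, mem[0x14]=0x79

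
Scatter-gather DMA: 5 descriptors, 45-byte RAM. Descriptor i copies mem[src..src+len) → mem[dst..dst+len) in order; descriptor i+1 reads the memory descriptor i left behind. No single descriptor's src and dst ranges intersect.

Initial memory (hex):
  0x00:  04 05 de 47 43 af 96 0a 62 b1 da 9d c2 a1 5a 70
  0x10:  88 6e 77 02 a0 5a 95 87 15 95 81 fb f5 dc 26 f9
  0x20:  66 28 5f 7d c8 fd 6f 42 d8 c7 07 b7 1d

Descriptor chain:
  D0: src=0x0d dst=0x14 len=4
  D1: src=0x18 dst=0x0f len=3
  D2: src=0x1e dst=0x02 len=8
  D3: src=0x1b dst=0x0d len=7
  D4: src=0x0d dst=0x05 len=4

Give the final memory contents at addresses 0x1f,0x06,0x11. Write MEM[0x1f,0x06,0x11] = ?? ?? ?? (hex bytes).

[0] 0x0d->0x14 len=4 : a1 5a 70 88
[1] 0x18->0x0f len=3 : 15 95 81
[2] 0x1e->0x02 len=8 : 26 f9 66 28 5f 7d c8 fd
[3] 0x1b->0x0d len=7 : fb f5 dc 26 f9 66 28
[4] 0x0d->0x05 len=4 : fb f5 dc 26
query mem[0x1f]=0xf9, mem[0x06]=0xf5, mem[0x11]=0xf9

MEM[0x1f,0x06,0x11] = f9 f5 f9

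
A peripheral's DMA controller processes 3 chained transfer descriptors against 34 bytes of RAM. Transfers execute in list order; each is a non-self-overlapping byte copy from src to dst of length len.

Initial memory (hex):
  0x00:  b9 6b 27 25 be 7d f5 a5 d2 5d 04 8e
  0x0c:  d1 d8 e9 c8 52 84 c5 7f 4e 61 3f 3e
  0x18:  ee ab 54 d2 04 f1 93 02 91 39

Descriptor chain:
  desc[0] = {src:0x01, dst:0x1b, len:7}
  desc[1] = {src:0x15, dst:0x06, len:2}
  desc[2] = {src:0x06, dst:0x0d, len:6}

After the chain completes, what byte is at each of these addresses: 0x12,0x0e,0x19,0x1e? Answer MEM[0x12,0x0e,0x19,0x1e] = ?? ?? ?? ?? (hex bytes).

MEM[0x12,0x0e,0x19,0x1e] = 8e 3f ab be

[0] 0x01->0x1b len=7 : 6b 27 25 be 7d f5 a5
[1] 0x15->0x06 len=2 : 61 3f
[2] 0x06->0x0d len=6 : 61 3f d2 5d 04 8e
query mem[0x12]=0x8e, mem[0x0e]=0x3f, mem[0x19]=0xab, mem[0x1e]=0xbe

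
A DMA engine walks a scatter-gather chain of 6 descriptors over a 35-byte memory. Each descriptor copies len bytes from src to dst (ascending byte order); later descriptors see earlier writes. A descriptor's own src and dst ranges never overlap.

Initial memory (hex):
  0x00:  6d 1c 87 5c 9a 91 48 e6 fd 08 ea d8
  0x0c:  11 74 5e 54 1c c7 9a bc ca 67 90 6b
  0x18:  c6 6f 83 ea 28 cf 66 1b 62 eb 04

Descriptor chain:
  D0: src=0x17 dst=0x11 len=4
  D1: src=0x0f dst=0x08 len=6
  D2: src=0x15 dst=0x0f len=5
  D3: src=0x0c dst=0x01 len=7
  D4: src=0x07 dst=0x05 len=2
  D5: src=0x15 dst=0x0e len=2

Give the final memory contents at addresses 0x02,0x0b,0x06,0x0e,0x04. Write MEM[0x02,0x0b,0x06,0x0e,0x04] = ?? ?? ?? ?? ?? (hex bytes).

  after D0: wrote 4B at 0x11 = 6bc66f83
  after D1: wrote 6B at 0x08 = 541c6bc66f83
  after D2: wrote 5B at 0x0f = 67906bc66f
  after D3: wrote 7B at 0x01 = 6f835e67906bc6
  after D4: wrote 2B at 0x05 = c654
  after D5: wrote 2B at 0x0e = 6790
query mem[0x02]=0x83, mem[0x0b]=0xc6, mem[0x06]=0x54, mem[0x0e]=0x67, mem[0x04]=0x67

MEM[0x02,0x0b,0x06,0x0e,0x04] = 83 c6 54 67 67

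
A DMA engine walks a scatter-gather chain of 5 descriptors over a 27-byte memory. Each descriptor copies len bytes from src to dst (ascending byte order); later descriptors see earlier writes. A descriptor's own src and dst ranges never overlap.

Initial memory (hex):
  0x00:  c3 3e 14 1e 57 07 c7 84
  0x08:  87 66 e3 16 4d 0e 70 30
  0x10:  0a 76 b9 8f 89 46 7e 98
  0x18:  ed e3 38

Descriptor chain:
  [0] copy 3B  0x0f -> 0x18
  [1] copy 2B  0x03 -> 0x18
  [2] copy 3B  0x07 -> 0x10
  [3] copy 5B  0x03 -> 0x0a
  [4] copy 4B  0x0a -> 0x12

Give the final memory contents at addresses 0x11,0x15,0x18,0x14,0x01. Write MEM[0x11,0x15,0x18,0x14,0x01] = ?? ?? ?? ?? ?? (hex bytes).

  after D0: wrote 3B at 0x18 = 300a76
  after D1: wrote 2B at 0x18 = 1e57
  after D2: wrote 3B at 0x10 = 848766
  after D3: wrote 5B at 0x0a = 1e5707c784
  after D4: wrote 4B at 0x12 = 1e5707c7
query mem[0x11]=0x87, mem[0x15]=0xc7, mem[0x18]=0x1e, mem[0x14]=0x07, mem[0x01]=0x3e

MEM[0x11,0x15,0x18,0x14,0x01] = 87 c7 1e 07 3e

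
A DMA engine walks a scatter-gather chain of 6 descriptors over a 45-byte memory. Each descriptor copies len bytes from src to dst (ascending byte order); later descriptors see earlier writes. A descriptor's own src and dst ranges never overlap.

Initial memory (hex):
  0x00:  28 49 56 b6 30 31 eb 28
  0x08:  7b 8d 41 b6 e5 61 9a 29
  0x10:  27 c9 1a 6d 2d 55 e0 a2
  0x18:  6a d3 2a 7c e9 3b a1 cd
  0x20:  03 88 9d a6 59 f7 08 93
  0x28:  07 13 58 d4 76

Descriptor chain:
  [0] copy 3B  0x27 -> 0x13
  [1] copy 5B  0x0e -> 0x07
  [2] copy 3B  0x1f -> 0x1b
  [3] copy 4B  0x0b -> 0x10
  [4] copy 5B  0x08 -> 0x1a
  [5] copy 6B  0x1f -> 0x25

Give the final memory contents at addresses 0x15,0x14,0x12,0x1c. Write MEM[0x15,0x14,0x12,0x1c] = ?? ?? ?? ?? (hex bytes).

  after D0: wrote 3B at 0x13 = 930713
  after D1: wrote 5B at 0x07 = 9a2927c91a
  after D2: wrote 3B at 0x1b = cd0388
  after D3: wrote 4B at 0x10 = 1ae5619a
  after D4: wrote 5B at 0x1a = 2927c91ae5
  after D5: wrote 6B at 0x25 = cd03889da659
query mem[0x15]=0x13, mem[0x14]=0x07, mem[0x12]=0x61, mem[0x1c]=0xc9

MEM[0x15,0x14,0x12,0x1c] = 13 07 61 c9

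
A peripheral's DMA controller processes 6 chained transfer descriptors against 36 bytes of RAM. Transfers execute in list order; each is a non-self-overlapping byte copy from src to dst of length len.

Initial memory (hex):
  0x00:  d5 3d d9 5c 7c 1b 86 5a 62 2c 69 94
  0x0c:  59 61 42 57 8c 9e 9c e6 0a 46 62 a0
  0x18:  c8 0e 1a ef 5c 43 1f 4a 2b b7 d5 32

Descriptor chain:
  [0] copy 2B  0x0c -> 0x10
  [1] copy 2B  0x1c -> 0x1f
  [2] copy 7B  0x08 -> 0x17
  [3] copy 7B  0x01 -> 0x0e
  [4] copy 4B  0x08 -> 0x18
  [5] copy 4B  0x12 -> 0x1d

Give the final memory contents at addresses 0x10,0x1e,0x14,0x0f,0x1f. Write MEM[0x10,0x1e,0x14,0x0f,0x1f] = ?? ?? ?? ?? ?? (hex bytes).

D0: mem[0x10..0x11] <- [59 61]
D1: mem[0x1f..0x20] <- [5c 43]
D2: mem[0x17..0x1d] <- [62 2c 69 94 59 61 42]
D3: mem[0x0e..0x14] <- [3d d9 5c 7c 1b 86 5a]
D4: mem[0x18..0x1b] <- [62 2c 69 94]
D5: mem[0x1d..0x20] <- [1b 86 5a 46]
query mem[0x10]=0x5c, mem[0x1e]=0x86, mem[0x14]=0x5a, mem[0x0f]=0xd9, mem[0x1f]=0x5a

MEM[0x10,0x1e,0x14,0x0f,0x1f] = 5c 86 5a d9 5a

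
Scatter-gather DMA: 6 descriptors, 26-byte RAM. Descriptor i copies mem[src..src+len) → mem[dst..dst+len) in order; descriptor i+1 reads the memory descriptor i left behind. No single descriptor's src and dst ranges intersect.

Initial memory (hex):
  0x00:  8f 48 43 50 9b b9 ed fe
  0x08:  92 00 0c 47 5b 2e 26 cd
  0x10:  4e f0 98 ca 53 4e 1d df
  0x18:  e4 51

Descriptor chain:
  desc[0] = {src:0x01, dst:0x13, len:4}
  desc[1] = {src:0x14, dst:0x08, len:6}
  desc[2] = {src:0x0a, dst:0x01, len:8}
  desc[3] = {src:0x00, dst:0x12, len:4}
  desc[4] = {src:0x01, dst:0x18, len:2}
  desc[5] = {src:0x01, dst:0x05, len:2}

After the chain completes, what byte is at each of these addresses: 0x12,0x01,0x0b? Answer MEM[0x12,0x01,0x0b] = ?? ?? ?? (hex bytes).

MEM[0x12,0x01,0x0b] = 8f 9b df

D0: mem[0x13..0x16] <- [48 43 50 9b]
D1: mem[0x08..0x0d] <- [43 50 9b df e4 51]
D2: mem[0x01..0x08] <- [9b df e4 51 26 cd 4e f0]
D3: mem[0x12..0x15] <- [8f 9b df e4]
D4: mem[0x18..0x19] <- [9b df]
D5: mem[0x05..0x06] <- [9b df]
query mem[0x12]=0x8f, mem[0x01]=0x9b, mem[0x0b]=0xdf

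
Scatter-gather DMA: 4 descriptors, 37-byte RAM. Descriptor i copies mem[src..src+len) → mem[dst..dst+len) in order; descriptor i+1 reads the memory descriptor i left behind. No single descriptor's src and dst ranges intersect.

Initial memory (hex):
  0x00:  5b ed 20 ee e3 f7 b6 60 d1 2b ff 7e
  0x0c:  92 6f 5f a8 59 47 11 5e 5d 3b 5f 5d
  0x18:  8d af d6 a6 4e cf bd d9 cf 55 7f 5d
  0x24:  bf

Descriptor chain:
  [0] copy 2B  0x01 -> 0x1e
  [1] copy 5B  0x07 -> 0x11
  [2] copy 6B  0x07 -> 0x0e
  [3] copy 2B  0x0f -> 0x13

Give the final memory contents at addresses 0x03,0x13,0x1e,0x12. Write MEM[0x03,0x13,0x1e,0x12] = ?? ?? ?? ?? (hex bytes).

#0 dst[0x1e+2] := {0xed,0x20}
#1 dst[0x11+5] := {0x60,0xd1,0x2b,0xff,0x7e}
#2 dst[0x0e+6] := {0x60,0xd1,0x2b,0xff,0x7e,0x92}
#3 dst[0x13+2] := {0xd1,0x2b}
query mem[0x03]=0xee, mem[0x13]=0xd1, mem[0x1e]=0xed, mem[0x12]=0x7e

MEM[0x03,0x13,0x1e,0x12] = ee d1 ed 7e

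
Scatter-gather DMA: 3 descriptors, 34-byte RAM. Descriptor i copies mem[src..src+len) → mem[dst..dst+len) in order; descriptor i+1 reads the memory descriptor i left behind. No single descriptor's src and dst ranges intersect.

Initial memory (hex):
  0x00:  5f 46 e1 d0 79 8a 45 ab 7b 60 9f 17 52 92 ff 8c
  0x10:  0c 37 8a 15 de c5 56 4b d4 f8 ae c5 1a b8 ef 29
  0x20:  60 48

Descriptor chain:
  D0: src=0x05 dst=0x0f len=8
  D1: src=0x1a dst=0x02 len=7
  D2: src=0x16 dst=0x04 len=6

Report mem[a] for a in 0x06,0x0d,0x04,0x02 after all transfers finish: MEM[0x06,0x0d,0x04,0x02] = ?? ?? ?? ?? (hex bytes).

MEM[0x06,0x0d,0x04,0x02] = d4 92 52 ae

D0: mem[0x0f..0x16] <- [8a 45 ab 7b 60 9f 17 52]
D1: mem[0x02..0x08] <- [ae c5 1a b8 ef 29 60]
D2: mem[0x04..0x09] <- [52 4b d4 f8 ae c5]
query mem[0x06]=0xd4, mem[0x0d]=0x92, mem[0x04]=0x52, mem[0x02]=0xae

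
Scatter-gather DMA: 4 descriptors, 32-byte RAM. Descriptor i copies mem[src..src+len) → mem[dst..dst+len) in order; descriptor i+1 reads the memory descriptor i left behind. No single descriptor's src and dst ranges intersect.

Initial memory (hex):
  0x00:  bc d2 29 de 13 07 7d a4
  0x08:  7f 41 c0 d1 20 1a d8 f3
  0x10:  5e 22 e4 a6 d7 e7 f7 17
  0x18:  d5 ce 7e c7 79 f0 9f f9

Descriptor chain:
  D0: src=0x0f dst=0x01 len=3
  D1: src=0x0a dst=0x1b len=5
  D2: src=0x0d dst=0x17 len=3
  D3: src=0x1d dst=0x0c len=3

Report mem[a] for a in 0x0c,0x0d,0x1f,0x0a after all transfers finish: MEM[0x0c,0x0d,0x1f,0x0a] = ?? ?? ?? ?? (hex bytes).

MEM[0x0c,0x0d,0x1f,0x0a] = 20 1a d8 c0

#0 dst[0x01+3] := {0xf3,0x5e,0x22}
#1 dst[0x1b+5] := {0xc0,0xd1,0x20,0x1a,0xd8}
#2 dst[0x17+3] := {0x1a,0xd8,0xf3}
#3 dst[0x0c+3] := {0x20,0x1a,0xd8}
query mem[0x0c]=0x20, mem[0x0d]=0x1a, mem[0x1f]=0xd8, mem[0x0a]=0xc0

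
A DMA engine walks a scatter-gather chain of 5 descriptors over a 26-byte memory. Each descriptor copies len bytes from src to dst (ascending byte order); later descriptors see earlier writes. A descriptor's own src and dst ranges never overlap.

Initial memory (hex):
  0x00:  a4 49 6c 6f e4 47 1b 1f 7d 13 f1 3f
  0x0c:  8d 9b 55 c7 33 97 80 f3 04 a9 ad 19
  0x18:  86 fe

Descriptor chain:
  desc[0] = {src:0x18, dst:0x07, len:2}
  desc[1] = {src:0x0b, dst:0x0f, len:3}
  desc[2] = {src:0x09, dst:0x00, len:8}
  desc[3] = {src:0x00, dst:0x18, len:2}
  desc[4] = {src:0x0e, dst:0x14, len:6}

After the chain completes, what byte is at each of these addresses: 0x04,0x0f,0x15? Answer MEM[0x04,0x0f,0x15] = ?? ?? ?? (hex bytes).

MEM[0x04,0x0f,0x15] = 9b 3f 3f

#0 dst[0x07+2] := {0x86,0xfe}
#1 dst[0x0f+3] := {0x3f,0x8d,0x9b}
#2 dst[0x00+8] := {0x13,0xf1,0x3f,0x8d,0x9b,0x55,0x3f,0x8d}
#3 dst[0x18+2] := {0x13,0xf1}
#4 dst[0x14+6] := {0x55,0x3f,0x8d,0x9b,0x80,0xf3}
query mem[0x04]=0x9b, mem[0x0f]=0x3f, mem[0x15]=0x3f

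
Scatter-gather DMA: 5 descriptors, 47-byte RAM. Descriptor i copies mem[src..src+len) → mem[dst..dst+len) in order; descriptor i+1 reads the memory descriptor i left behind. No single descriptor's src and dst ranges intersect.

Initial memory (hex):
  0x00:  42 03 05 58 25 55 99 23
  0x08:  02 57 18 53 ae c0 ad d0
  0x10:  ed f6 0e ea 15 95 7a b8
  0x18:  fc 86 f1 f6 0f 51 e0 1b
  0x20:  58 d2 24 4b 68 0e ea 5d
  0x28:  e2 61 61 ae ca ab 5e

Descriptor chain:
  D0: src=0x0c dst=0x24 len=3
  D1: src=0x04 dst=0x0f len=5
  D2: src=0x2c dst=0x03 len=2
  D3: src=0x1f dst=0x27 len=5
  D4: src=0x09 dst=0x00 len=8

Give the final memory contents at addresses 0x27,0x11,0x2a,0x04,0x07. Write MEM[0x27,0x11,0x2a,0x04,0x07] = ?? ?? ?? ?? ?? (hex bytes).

MEM[0x27,0x11,0x2a,0x04,0x07] = 1b 99 24 c0 55

#0 dst[0x24+3] := {0xae,0xc0,0xad}
#1 dst[0x0f+5] := {0x25,0x55,0x99,0x23,0x02}
#2 dst[0x03+2] := {0xca,0xab}
#3 dst[0x27+5] := {0x1b,0x58,0xd2,0x24,0x4b}
#4 dst[0x00+8] := {0x57,0x18,0x53,0xae,0xc0,0xad,0x25,0x55}
query mem[0x27]=0x1b, mem[0x11]=0x99, mem[0x2a]=0x24, mem[0x04]=0xc0, mem[0x07]=0x55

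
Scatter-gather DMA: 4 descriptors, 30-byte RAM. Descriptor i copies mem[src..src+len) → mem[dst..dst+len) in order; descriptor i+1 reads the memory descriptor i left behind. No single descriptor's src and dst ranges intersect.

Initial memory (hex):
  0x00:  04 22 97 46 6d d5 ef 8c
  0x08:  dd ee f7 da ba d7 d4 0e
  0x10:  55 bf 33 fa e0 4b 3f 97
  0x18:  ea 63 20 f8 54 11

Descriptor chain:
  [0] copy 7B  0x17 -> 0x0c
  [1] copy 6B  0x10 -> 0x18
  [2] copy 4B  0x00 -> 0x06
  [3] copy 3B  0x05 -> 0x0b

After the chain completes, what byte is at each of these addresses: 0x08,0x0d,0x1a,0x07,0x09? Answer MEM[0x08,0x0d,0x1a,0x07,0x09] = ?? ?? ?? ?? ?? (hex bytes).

D0: mem[0x0c..0x12] <- [97 ea 63 20 f8 54 11]
D1: mem[0x18..0x1d] <- [f8 54 11 fa e0 4b]
D2: mem[0x06..0x09] <- [04 22 97 46]
D3: mem[0x0b..0x0d] <- [d5 04 22]
query mem[0x08]=0x97, mem[0x0d]=0x22, mem[0x1a]=0x11, mem[0x07]=0x22, mem[0x09]=0x46

MEM[0x08,0x0d,0x1a,0x07,0x09] = 97 22 11 22 46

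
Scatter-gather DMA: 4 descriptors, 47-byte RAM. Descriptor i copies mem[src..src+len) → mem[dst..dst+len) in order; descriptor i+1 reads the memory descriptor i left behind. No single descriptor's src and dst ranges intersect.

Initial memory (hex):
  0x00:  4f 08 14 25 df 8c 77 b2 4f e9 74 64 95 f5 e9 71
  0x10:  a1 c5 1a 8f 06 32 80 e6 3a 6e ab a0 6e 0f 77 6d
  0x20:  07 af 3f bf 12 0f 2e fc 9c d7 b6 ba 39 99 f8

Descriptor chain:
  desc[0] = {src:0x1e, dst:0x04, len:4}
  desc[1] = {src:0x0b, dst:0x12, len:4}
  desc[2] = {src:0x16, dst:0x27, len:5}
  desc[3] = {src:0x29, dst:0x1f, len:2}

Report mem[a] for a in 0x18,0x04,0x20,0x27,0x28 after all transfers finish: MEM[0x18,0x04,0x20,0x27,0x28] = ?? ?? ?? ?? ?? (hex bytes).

  after D0: wrote 4B at 0x04 = 776d07af
  after D1: wrote 4B at 0x12 = 6495f5e9
  after D2: wrote 5B at 0x27 = 80e63a6eab
  after D3: wrote 2B at 0x1f = 3a6e
query mem[0x18]=0x3a, mem[0x04]=0x77, mem[0x20]=0x6e, mem[0x27]=0x80, mem[0x28]=0xe6

MEM[0x18,0x04,0x20,0x27,0x28] = 3a 77 6e 80 e6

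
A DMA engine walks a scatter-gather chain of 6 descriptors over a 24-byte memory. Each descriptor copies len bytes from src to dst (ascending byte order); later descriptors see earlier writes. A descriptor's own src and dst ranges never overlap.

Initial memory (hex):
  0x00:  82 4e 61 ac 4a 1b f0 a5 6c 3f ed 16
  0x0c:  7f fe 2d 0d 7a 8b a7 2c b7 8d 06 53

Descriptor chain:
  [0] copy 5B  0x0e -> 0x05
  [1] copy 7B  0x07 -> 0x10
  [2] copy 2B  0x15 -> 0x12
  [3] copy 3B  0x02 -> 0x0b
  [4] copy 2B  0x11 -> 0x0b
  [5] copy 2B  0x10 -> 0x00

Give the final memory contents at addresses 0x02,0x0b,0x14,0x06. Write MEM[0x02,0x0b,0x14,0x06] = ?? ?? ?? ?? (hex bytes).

MEM[0x02,0x0b,0x14,0x06] = 61 8b 16 0d

#0 dst[0x05+5] := {0x2d,0x0d,0x7a,0x8b,0xa7}
#1 dst[0x10+7] := {0x7a,0x8b,0xa7,0xed,0x16,0x7f,0xfe}
#2 dst[0x12+2] := {0x7f,0xfe}
#3 dst[0x0b+3] := {0x61,0xac,0x4a}
#4 dst[0x0b+2] := {0x8b,0x7f}
#5 dst[0x00+2] := {0x7a,0x8b}
query mem[0x02]=0x61, mem[0x0b]=0x8b, mem[0x14]=0x16, mem[0x06]=0x0d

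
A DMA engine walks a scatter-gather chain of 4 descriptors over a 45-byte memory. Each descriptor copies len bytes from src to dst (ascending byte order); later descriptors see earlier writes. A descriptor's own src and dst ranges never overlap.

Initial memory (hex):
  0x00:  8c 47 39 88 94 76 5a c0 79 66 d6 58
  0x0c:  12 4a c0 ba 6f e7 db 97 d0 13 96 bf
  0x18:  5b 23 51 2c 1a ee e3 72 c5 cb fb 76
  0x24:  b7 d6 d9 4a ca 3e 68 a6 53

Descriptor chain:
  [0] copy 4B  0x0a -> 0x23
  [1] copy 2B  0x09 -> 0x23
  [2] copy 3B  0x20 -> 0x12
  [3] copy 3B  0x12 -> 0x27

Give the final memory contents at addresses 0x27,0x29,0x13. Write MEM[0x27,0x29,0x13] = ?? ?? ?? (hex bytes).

  after D0: wrote 4B at 0x23 = d658124a
  after D1: wrote 2B at 0x23 = 66d6
  after D2: wrote 3B at 0x12 = c5cbfb
  after D3: wrote 3B at 0x27 = c5cbfb
query mem[0x27]=0xc5, mem[0x29]=0xfb, mem[0x13]=0xcb

MEM[0x27,0x29,0x13] = c5 fb cb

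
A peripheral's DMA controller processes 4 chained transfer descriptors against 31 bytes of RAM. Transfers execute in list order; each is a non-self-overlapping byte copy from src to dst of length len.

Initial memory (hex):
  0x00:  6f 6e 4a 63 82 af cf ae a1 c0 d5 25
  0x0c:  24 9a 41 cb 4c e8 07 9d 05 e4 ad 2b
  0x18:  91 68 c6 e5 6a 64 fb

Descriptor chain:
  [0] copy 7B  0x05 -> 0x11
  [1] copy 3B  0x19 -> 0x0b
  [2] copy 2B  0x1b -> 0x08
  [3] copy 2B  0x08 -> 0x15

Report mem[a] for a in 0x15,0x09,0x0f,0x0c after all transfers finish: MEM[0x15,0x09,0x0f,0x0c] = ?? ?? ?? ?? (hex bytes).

MEM[0x15,0x09,0x0f,0x0c] = e5 6a cb c6

[0] 0x05->0x11 len=7 : af cf ae a1 c0 d5 25
[1] 0x19->0x0b len=3 : 68 c6 e5
[2] 0x1b->0x08 len=2 : e5 6a
[3] 0x08->0x15 len=2 : e5 6a
query mem[0x15]=0xe5, mem[0x09]=0x6a, mem[0x0f]=0xcb, mem[0x0c]=0xc6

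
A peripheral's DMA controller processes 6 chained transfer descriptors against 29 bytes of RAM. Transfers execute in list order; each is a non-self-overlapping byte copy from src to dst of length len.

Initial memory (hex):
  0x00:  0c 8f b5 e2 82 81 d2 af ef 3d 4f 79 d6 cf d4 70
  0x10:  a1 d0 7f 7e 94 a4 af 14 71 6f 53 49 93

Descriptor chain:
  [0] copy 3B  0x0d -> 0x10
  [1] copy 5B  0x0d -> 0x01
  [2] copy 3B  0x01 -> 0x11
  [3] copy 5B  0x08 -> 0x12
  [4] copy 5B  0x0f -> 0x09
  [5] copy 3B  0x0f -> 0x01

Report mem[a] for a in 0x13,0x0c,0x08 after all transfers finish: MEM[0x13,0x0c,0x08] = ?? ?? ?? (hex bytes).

#0 dst[0x10+3] := {0xcf,0xd4,0x70}
#1 dst[0x01+5] := {0xcf,0xd4,0x70,0xcf,0xd4}
#2 dst[0x11+3] := {0xcf,0xd4,0x70}
#3 dst[0x12+5] := {0xef,0x3d,0x4f,0x79,0xd6}
#4 dst[0x09+5] := {0x70,0xcf,0xcf,0xef,0x3d}
#5 dst[0x01+3] := {0x70,0xcf,0xcf}
query mem[0x13]=0x3d, mem[0x0c]=0xef, mem[0x08]=0xef

MEM[0x13,0x0c,0x08] = 3d ef ef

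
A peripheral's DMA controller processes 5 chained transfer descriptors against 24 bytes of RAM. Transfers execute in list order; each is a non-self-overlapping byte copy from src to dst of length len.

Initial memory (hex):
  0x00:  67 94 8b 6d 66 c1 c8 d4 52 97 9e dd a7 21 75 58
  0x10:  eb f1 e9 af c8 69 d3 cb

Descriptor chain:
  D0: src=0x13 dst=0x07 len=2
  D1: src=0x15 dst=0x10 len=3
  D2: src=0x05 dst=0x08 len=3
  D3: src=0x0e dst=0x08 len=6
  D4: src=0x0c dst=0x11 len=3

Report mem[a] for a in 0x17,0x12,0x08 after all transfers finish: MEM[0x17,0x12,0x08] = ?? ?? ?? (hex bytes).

MEM[0x17,0x12,0x08] = cb af 75

  after D0: wrote 2B at 0x07 = afc8
  after D1: wrote 3B at 0x10 = 69d3cb
  after D2: wrote 3B at 0x08 = c1c8af
  after D3: wrote 6B at 0x08 = 755869d3cbaf
  after D4: wrote 3B at 0x11 = cbaf75
query mem[0x17]=0xcb, mem[0x12]=0xaf, mem[0x08]=0x75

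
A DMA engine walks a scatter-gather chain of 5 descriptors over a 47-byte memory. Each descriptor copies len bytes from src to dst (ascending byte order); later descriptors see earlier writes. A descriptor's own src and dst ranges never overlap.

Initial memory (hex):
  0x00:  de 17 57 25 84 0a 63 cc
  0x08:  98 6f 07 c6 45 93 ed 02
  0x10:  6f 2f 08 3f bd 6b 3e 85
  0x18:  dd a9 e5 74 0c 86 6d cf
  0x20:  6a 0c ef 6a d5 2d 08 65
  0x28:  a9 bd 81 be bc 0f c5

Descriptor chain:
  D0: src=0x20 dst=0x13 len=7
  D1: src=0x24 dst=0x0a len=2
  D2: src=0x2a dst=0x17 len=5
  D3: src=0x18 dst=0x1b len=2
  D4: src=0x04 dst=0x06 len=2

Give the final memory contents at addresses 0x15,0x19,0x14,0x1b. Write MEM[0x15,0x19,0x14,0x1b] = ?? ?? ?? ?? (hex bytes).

MEM[0x15,0x19,0x14,0x1b] = ef bc 0c be

[0] 0x20->0x13 len=7 : 6a 0c ef 6a d5 2d 08
[1] 0x24->0x0a len=2 : d5 2d
[2] 0x2a->0x17 len=5 : 81 be bc 0f c5
[3] 0x18->0x1b len=2 : be bc
[4] 0x04->0x06 len=2 : 84 0a
query mem[0x15]=0xef, mem[0x19]=0xbc, mem[0x14]=0x0c, mem[0x1b]=0xbe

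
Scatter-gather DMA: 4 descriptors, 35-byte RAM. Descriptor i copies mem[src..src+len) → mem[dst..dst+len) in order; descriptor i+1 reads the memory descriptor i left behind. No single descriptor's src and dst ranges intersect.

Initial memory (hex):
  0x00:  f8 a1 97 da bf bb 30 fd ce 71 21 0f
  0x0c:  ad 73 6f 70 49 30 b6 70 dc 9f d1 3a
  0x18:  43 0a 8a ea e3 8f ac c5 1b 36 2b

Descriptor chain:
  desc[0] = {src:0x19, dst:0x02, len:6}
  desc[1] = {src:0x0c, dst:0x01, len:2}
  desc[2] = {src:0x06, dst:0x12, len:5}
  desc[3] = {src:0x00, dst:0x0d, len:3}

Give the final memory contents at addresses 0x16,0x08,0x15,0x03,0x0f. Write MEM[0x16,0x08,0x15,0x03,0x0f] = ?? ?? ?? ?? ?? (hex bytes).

[0] 0x19->0x02 len=6 : 0a 8a ea e3 8f ac
[1] 0x0c->0x01 len=2 : ad 73
[2] 0x06->0x12 len=5 : 8f ac ce 71 21
[3] 0x00->0x0d len=3 : f8 ad 73
query mem[0x16]=0x21, mem[0x08]=0xce, mem[0x15]=0x71, mem[0x03]=0x8a, mem[0x0f]=0x73

MEM[0x16,0x08,0x15,0x03,0x0f] = 21 ce 71 8a 73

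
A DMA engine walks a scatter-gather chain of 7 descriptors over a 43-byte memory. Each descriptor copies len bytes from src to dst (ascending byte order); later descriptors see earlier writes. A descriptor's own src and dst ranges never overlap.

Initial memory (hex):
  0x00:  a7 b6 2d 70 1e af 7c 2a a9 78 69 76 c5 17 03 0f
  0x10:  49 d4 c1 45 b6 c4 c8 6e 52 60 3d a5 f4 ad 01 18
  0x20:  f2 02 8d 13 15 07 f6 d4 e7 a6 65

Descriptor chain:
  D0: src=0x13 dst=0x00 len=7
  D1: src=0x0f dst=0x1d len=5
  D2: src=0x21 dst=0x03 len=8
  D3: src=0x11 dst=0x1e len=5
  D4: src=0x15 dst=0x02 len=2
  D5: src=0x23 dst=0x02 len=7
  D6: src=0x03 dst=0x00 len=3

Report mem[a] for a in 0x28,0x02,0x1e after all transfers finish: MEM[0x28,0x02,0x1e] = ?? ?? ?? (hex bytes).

MEM[0x28,0x02,0x1e] = e7 f6 d4

[0] 0x13->0x00 len=7 : 45 b6 c4 c8 6e 52 60
[1] 0x0f->0x1d len=5 : 0f 49 d4 c1 45
[2] 0x21->0x03 len=8 : 45 8d 13 15 07 f6 d4 e7
[3] 0x11->0x1e len=5 : d4 c1 45 b6 c4
[4] 0x15->0x02 len=2 : c4 c8
[5] 0x23->0x02 len=7 : 13 15 07 f6 d4 e7 a6
[6] 0x03->0x00 len=3 : 15 07 f6
query mem[0x28]=0xe7, mem[0x02]=0xf6, mem[0x1e]=0xd4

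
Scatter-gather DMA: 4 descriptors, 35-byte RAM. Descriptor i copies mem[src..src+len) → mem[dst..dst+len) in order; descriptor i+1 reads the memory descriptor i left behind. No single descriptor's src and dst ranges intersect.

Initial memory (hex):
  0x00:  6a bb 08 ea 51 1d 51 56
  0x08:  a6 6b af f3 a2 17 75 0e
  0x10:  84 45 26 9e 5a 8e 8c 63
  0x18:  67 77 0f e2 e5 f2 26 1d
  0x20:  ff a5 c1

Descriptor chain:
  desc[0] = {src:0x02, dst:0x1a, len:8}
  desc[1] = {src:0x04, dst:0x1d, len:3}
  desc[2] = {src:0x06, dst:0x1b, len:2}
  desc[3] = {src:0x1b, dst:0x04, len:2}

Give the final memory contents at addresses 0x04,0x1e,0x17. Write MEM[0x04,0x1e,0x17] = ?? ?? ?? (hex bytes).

MEM[0x04,0x1e,0x17] = 51 1d 63

  after D0: wrote 8B at 0x1a = 08ea511d5156a66b
  after D1: wrote 3B at 0x1d = 511d51
  after D2: wrote 2B at 0x1b = 5156
  after D3: wrote 2B at 0x04 = 5156
query mem[0x04]=0x51, mem[0x1e]=0x1d, mem[0x17]=0x63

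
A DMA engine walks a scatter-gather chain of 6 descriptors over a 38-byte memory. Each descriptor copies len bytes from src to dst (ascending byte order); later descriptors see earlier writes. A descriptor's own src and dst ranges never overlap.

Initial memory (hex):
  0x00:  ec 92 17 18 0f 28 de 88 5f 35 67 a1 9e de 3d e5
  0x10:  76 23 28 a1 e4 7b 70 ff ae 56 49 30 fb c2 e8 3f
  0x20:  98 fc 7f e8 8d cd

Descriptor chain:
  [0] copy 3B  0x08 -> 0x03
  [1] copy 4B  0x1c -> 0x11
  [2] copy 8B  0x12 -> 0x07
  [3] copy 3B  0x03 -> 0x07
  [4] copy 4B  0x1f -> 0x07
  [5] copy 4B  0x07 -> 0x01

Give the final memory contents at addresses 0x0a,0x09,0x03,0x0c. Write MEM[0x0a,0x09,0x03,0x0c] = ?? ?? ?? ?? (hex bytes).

MEM[0x0a,0x09,0x03,0x0c] = 7f fc fc ff

  after D0: wrote 3B at 0x03 = 5f3567
  after D1: wrote 4B at 0x11 = fbc2e83f
  after D2: wrote 8B at 0x07 = c2e83f7b70ffae56
  after D3: wrote 3B at 0x07 = 5f3567
  after D4: wrote 4B at 0x07 = 3f98fc7f
  after D5: wrote 4B at 0x01 = 3f98fc7f
query mem[0x0a]=0x7f, mem[0x09]=0xfc, mem[0x03]=0xfc, mem[0x0c]=0xff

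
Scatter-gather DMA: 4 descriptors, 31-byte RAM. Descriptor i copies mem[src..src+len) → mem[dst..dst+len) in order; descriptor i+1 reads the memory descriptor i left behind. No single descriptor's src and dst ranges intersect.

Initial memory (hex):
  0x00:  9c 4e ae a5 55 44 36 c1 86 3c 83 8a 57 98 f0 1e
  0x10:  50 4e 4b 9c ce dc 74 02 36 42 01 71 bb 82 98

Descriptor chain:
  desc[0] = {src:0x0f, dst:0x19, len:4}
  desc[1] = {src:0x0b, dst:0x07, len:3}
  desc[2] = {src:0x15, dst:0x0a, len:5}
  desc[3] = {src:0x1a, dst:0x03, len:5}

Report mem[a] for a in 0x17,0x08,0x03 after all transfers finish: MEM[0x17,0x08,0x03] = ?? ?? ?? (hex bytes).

#0 dst[0x19+4] := {0x1e,0x50,0x4e,0x4b}
#1 dst[0x07+3] := {0x8a,0x57,0x98}
#2 dst[0x0a+5] := {0xdc,0x74,0x02,0x36,0x1e}
#3 dst[0x03+5] := {0x50,0x4e,0x4b,0x82,0x98}
query mem[0x17]=0x02, mem[0x08]=0x57, mem[0x03]=0x50

MEM[0x17,0x08,0x03] = 02 57 50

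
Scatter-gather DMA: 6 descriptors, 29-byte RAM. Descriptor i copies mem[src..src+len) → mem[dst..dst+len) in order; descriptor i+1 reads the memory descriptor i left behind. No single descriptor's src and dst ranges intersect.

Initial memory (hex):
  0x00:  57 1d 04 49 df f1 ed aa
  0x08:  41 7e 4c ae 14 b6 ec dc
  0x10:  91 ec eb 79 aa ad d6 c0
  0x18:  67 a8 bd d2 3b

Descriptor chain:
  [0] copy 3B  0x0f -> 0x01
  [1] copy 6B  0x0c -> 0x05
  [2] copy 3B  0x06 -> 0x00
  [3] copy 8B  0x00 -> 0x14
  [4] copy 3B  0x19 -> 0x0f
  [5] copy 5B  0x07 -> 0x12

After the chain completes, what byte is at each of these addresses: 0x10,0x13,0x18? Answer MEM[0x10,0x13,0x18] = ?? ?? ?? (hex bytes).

MEM[0x10,0x13,0x18] = b6 dc df

[0] 0x0f->0x01 len=3 : dc 91 ec
[1] 0x0c->0x05 len=6 : 14 b6 ec dc 91 ec
[2] 0x06->0x00 len=3 : b6 ec dc
[3] 0x00->0x14 len=8 : b6 ec dc ec df 14 b6 ec
[4] 0x19->0x0f len=3 : 14 b6 ec
[5] 0x07->0x12 len=5 : ec dc 91 ec ae
query mem[0x10]=0xb6, mem[0x13]=0xdc, mem[0x18]=0xdf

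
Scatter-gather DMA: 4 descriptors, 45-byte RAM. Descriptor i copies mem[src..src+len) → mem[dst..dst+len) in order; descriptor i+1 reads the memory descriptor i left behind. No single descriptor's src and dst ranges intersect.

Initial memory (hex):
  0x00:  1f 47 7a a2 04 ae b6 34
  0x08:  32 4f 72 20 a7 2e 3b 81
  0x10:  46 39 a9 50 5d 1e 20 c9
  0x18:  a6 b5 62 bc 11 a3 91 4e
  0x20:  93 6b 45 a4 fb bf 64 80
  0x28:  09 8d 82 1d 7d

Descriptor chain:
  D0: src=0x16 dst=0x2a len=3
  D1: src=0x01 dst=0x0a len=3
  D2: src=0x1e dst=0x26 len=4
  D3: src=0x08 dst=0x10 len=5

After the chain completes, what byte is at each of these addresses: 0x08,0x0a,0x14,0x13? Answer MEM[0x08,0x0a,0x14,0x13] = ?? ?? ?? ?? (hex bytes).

[0] 0x16->0x2a len=3 : 20 c9 a6
[1] 0x01->0x0a len=3 : 47 7a a2
[2] 0x1e->0x26 len=4 : 91 4e 93 6b
[3] 0x08->0x10 len=5 : 32 4f 47 7a a2
query mem[0x08]=0x32, mem[0x0a]=0x47, mem[0x14]=0xa2, mem[0x13]=0x7a

MEM[0x08,0x0a,0x14,0x13] = 32 47 a2 7a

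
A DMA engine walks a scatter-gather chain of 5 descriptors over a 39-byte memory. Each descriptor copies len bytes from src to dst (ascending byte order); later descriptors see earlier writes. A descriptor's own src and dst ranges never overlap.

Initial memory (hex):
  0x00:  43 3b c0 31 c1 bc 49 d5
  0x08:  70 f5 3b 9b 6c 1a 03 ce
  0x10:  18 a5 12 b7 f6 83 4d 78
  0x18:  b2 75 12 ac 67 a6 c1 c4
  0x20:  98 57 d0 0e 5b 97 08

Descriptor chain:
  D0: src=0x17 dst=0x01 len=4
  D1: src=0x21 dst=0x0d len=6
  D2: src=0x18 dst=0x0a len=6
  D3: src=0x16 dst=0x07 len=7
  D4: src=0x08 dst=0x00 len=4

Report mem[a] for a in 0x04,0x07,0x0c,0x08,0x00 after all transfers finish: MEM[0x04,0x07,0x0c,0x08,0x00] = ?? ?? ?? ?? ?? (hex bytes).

MEM[0x04,0x07,0x0c,0x08,0x00] = 12 4d ac 78 78

D0: mem[0x01..0x04] <- [78 b2 75 12]
D1: mem[0x0d..0x12] <- [57 d0 0e 5b 97 08]
D2: mem[0x0a..0x0f] <- [b2 75 12 ac 67 a6]
D3: mem[0x07..0x0d] <- [4d 78 b2 75 12 ac 67]
D4: mem[0x00..0x03] <- [78 b2 75 12]
query mem[0x04]=0x12, mem[0x07]=0x4d, mem[0x0c]=0xac, mem[0x08]=0x78, mem[0x00]=0x78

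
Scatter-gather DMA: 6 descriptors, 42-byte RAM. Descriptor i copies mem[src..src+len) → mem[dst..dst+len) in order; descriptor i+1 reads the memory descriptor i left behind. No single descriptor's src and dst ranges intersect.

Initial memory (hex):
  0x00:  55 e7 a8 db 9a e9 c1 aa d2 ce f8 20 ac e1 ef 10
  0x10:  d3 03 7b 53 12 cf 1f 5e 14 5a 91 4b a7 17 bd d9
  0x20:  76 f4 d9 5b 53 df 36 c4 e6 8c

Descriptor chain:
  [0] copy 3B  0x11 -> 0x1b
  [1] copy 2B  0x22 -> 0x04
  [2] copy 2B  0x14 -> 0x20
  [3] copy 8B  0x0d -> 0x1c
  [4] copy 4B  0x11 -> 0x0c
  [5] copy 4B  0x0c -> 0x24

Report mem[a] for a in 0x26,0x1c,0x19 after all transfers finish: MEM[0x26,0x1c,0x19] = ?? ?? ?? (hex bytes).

  after D0: wrote 3B at 0x1b = 037b53
  after D1: wrote 2B at 0x04 = d95b
  after D2: wrote 2B at 0x20 = 12cf
  after D3: wrote 8B at 0x1c = e1ef10d3037b5312
  after D4: wrote 4B at 0x0c = 037b5312
  after D5: wrote 4B at 0x24 = 037b5312
query mem[0x26]=0x53, mem[0x1c]=0xe1, mem[0x19]=0x5a

MEM[0x26,0x1c,0x19] = 53 e1 5a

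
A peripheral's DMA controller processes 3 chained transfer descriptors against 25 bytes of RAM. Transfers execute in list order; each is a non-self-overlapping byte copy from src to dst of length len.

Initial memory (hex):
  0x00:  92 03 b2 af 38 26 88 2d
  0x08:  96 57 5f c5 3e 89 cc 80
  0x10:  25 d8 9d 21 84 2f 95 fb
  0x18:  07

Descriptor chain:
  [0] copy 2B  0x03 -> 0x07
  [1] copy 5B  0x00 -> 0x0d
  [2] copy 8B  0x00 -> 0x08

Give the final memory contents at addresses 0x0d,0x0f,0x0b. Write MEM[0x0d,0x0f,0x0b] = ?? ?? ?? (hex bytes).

MEM[0x0d,0x0f,0x0b] = 26 af af

  after D0: wrote 2B at 0x07 = af38
  after D1: wrote 5B at 0x0d = 9203b2af38
  after D2: wrote 8B at 0x08 = 9203b2af382688af
query mem[0x0d]=0x26, mem[0x0f]=0xaf, mem[0x0b]=0xaf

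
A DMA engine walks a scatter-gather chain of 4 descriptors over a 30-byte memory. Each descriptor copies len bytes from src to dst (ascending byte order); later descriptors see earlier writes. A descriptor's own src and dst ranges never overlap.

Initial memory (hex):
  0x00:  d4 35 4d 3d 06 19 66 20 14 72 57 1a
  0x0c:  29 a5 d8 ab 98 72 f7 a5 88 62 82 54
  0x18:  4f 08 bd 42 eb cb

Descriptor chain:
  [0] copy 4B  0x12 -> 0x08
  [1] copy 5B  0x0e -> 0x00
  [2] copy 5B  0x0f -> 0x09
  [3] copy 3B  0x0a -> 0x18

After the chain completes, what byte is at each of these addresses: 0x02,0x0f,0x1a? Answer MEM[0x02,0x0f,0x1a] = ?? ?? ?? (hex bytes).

MEM[0x02,0x0f,0x1a] = 98 ab f7

#0 dst[0x08+4] := {0xf7,0xa5,0x88,0x62}
#1 dst[0x00+5] := {0xd8,0xab,0x98,0x72,0xf7}
#2 dst[0x09+5] := {0xab,0x98,0x72,0xf7,0xa5}
#3 dst[0x18+3] := {0x98,0x72,0xf7}
query mem[0x02]=0x98, mem[0x0f]=0xab, mem[0x1a]=0xf7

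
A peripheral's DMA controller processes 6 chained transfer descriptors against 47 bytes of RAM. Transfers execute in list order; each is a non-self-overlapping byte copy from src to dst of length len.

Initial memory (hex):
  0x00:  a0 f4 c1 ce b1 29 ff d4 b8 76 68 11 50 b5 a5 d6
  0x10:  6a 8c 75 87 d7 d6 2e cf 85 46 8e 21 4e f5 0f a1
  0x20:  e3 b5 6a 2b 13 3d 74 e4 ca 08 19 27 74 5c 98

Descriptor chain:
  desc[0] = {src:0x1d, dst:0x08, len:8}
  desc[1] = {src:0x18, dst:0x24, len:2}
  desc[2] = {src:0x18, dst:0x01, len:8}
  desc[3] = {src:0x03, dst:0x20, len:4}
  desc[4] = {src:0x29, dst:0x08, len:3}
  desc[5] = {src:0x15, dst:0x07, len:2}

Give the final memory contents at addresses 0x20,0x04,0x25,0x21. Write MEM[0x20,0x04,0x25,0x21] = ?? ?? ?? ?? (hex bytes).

[0] 0x1d->0x08 len=8 : f5 0f a1 e3 b5 6a 2b 13
[1] 0x18->0x24 len=2 : 85 46
[2] 0x18->0x01 len=8 : 85 46 8e 21 4e f5 0f a1
[3] 0x03->0x20 len=4 : 8e 21 4e f5
[4] 0x29->0x08 len=3 : 08 19 27
[5] 0x15->0x07 len=2 : d6 2e
query mem[0x20]=0x8e, mem[0x04]=0x21, mem[0x25]=0x46, mem[0x21]=0x21

MEM[0x20,0x04,0x25,0x21] = 8e 21 46 21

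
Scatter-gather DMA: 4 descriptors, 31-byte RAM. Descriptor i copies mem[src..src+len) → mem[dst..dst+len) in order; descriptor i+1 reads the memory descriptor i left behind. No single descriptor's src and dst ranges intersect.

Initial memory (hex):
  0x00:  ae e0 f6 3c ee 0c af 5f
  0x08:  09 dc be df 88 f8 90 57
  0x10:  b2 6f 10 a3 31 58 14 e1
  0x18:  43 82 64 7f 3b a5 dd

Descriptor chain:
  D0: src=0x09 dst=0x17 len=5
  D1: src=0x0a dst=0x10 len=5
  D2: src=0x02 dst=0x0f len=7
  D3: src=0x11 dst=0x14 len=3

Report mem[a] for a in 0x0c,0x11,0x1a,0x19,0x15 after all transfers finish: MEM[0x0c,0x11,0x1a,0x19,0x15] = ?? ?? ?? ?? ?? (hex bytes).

MEM[0x0c,0x11,0x1a,0x19,0x15] = 88 ee 88 df 0c

  after D0: wrote 5B at 0x17 = dcbedf88f8
  after D1: wrote 5B at 0x10 = bedf88f890
  after D2: wrote 7B at 0x0f = f63cee0caf5f09
  after D3: wrote 3B at 0x14 = ee0caf
query mem[0x0c]=0x88, mem[0x11]=0xee, mem[0x1a]=0x88, mem[0x19]=0xdf, mem[0x15]=0x0c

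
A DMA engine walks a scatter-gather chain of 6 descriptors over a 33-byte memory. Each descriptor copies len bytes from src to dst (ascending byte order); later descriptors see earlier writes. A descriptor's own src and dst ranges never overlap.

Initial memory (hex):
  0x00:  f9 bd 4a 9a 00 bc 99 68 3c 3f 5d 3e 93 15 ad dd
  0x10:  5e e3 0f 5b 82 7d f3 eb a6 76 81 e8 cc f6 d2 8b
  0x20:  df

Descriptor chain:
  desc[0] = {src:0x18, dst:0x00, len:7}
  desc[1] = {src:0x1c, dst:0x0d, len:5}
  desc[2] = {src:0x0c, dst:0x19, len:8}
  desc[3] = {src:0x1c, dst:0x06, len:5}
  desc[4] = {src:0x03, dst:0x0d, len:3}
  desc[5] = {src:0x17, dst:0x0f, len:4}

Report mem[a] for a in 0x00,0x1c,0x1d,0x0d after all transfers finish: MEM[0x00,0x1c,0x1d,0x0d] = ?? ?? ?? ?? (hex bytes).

  after D0: wrote 7B at 0x00 = a67681e8ccf6d2
  after D1: wrote 5B at 0x0d = ccf6d28bdf
  after D2: wrote 8B at 0x19 = 93ccf6d28bdf0f5b
  after D3: wrote 5B at 0x06 = d28bdf0f5b
  after D4: wrote 3B at 0x0d = e8ccf6
  after D5: wrote 4B at 0x0f = eba693cc
query mem[0x00]=0xa6, mem[0x1c]=0xd2, mem[0x1d]=0x8b, mem[0x0d]=0xe8

MEM[0x00,0x1c,0x1d,0x0d] = a6 d2 8b e8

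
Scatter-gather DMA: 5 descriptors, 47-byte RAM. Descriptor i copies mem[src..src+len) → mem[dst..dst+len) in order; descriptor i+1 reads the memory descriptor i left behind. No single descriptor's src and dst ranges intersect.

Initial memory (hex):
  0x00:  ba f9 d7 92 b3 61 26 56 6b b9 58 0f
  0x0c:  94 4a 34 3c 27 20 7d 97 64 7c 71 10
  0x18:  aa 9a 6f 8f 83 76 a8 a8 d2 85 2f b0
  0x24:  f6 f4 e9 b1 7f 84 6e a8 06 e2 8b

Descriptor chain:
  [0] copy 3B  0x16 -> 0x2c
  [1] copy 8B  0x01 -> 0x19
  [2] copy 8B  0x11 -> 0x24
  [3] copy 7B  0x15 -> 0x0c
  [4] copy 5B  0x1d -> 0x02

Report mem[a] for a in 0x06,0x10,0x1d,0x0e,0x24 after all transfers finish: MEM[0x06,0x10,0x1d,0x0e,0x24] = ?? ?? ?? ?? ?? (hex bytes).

MEM[0x06,0x10,0x1d,0x0e,0x24] = 85 f9 61 10 20

#0 dst[0x2c+3] := {0x71,0x10,0xaa}
#1 dst[0x19+8] := {0xf9,0xd7,0x92,0xb3,0x61,0x26,0x56,0x6b}
#2 dst[0x24+8] := {0x20,0x7d,0x97,0x64,0x7c,0x71,0x10,0xaa}
#3 dst[0x0c+7] := {0x7c,0x71,0x10,0xaa,0xf9,0xd7,0x92}
#4 dst[0x02+5] := {0x61,0x26,0x56,0x6b,0x85}
query mem[0x06]=0x85, mem[0x10]=0xf9, mem[0x1d]=0x61, mem[0x0e]=0x10, mem[0x24]=0x20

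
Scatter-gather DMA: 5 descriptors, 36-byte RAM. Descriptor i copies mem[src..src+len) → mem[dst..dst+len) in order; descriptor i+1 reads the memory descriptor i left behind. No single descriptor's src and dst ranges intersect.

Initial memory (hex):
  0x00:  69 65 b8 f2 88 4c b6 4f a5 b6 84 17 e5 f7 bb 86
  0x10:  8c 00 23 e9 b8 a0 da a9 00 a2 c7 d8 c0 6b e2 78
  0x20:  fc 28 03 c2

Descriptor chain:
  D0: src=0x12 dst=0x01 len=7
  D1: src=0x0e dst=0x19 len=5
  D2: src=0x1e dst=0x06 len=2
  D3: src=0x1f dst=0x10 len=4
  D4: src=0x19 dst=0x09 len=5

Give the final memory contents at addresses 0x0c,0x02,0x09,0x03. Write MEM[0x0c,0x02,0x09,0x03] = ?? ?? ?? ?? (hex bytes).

[0] 0x12->0x01 len=7 : 23 e9 b8 a0 da a9 00
[1] 0x0e->0x19 len=5 : bb 86 8c 00 23
[2] 0x1e->0x06 len=2 : e2 78
[3] 0x1f->0x10 len=4 : 78 fc 28 03
[4] 0x19->0x09 len=5 : bb 86 8c 00 23
query mem[0x0c]=0x00, mem[0x02]=0xe9, mem[0x09]=0xbb, mem[0x03]=0xb8

MEM[0x0c,0x02,0x09,0x03] = 00 e9 bb b8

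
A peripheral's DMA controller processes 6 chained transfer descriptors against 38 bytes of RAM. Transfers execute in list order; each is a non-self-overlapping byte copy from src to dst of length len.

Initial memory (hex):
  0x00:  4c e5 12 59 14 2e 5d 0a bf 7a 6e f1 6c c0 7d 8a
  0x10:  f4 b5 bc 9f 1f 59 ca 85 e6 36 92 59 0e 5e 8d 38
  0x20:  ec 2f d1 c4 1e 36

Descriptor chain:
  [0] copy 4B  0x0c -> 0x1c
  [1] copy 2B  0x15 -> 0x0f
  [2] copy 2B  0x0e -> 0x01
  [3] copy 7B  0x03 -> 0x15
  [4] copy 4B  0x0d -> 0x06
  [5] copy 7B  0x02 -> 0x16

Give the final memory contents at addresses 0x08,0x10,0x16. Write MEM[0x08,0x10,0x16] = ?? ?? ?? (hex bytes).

MEM[0x08,0x10,0x16] = 59 ca 59

  after D0: wrote 4B at 0x1c = 6cc07d8a
  after D1: wrote 2B at 0x0f = 59ca
  after D2: wrote 2B at 0x01 = 7d59
  after D3: wrote 7B at 0x15 = 59142e5d0abf7a
  after D4: wrote 4B at 0x06 = c07d59ca
  after D5: wrote 7B at 0x16 = 5959142ec07d59
query mem[0x08]=0x59, mem[0x10]=0xca, mem[0x16]=0x59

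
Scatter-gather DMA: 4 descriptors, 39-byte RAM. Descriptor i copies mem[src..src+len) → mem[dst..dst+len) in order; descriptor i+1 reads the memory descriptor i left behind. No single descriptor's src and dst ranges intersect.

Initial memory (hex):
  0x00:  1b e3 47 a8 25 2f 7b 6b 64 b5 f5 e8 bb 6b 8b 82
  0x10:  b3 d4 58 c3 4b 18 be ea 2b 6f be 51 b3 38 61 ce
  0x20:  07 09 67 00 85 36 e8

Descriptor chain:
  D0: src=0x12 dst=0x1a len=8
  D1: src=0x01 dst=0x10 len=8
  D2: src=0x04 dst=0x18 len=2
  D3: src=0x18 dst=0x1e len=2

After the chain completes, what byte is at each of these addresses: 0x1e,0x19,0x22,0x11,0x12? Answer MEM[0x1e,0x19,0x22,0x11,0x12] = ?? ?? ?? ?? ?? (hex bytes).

[0] 0x12->0x1a len=8 : 58 c3 4b 18 be ea 2b 6f
[1] 0x01->0x10 len=8 : e3 47 a8 25 2f 7b 6b 64
[2] 0x04->0x18 len=2 : 25 2f
[3] 0x18->0x1e len=2 : 25 2f
query mem[0x1e]=0x25, mem[0x19]=0x2f, mem[0x22]=0x67, mem[0x11]=0x47, mem[0x12]=0xa8

MEM[0x1e,0x19,0x22,0x11,0x12] = 25 2f 67 47 a8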